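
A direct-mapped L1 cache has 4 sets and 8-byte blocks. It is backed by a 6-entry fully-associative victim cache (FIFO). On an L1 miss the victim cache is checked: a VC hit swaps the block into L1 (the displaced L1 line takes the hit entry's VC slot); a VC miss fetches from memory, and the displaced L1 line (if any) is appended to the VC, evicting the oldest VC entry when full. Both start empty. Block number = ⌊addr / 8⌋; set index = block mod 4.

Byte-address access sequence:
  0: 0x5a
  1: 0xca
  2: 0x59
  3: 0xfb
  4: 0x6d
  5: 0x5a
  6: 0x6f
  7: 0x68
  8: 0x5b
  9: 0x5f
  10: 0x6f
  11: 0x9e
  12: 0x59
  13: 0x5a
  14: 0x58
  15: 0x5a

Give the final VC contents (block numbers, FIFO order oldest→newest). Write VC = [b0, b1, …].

0: 0x5a (blk 11, set 3) → MISS  vc=[]
1: 0xca (blk 25, set 1) → MISS  vc=[]
2: 0x59 (blk 11, set 3) → L1-HIT  vc=[]
3: 0xfb (blk 31, set 3) → MISS  vc=[11]
4: 0x6d (blk 13, set 1) → MISS  vc=[11, 25]
5: 0x5a (blk 11, set 3) → VC-HIT  vc=[31, 25]
6: 0x6f (blk 13, set 1) → L1-HIT  vc=[31, 25]
7: 0x68 (blk 13, set 1) → L1-HIT  vc=[31, 25]
8: 0x5b (blk 11, set 3) → L1-HIT  vc=[31, 25]
9: 0x5f (blk 11, set 3) → L1-HIT  vc=[31, 25]
10: 0x6f (blk 13, set 1) → L1-HIT  vc=[31, 25]
11: 0x9e (blk 19, set 3) → MISS  vc=[31, 25, 11]
12: 0x59 (blk 11, set 3) → VC-HIT  vc=[31, 25, 19]
13: 0x5a (blk 11, set 3) → L1-HIT  vc=[31, 25, 19]
14: 0x58 (blk 11, set 3) → L1-HIT  vc=[31, 25, 19]
15: 0x5a (blk 11, set 3) → L1-HIT  vc=[31, 25, 19]

VC = [31, 25, 19]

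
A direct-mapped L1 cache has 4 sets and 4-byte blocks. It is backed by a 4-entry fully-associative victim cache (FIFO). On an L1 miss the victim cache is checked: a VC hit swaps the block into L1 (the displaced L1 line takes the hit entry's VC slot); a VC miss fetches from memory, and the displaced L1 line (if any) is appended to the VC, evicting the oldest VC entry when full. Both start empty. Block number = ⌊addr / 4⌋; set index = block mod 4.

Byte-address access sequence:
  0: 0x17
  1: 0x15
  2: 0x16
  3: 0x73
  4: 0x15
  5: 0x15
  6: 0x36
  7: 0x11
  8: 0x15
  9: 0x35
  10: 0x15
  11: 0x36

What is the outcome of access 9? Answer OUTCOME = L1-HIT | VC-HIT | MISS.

OUTCOME = VC-HIT

#0 0x17→b5/s1 MISS; vc=[]
#1 0x15→b5/s1 L1-HIT; vc=[]
#2 0x16→b5/s1 L1-HIT; vc=[]
#3 0x73→b28/s0 MISS; vc=[]
#4 0x15→b5/s1 L1-HIT; vc=[]
#5 0x15→b5/s1 L1-HIT; vc=[]
#6 0x36→b13/s1 MISS; vc=[5]
#7 0x11→b4/s0 MISS; vc=[5,28]
#8 0x15→b5/s1 VC-HIT; vc=[13,28]
#9 0x35→b13/s1 VC-HIT; vc=[5,28]
#10 0x15→b5/s1 VC-HIT; vc=[13,28]
#11 0x36→b13/s1 VC-HIT; vc=[5,28]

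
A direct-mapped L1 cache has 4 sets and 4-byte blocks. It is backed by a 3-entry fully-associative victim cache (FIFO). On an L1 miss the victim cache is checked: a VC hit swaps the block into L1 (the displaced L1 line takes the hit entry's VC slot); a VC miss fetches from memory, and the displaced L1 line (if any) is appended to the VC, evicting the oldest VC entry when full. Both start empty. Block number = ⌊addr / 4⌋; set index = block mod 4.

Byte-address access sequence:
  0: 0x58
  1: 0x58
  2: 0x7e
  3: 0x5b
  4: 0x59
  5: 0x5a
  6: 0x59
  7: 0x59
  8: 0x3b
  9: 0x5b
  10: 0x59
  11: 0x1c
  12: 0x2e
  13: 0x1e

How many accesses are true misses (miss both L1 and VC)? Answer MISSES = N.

MISSES = 5

  [0] addr=0x58 blk=22 s=2: MISS | VC []
  [1] addr=0x58 blk=22 s=2: L1-HIT | VC []
  [2] addr=0x7e blk=31 s=3: MISS | VC []
  [3] addr=0x5b blk=22 s=2: L1-HIT | VC []
  [4] addr=0x59 blk=22 s=2: L1-HIT | VC []
  [5] addr=0x5a blk=22 s=2: L1-HIT | VC []
  [6] addr=0x59 blk=22 s=2: L1-HIT | VC []
  [7] addr=0x59 blk=22 s=2: L1-HIT | VC []
  [8] addr=0x3b blk=14 s=2: MISS | VC [22]
  [9] addr=0x5b blk=22 s=2: VC-HIT | VC [14]
  [10] addr=0x59 blk=22 s=2: L1-HIT | VC [14]
  [11] addr=0x1c blk=7 s=3: MISS | VC [14, 31]
  [12] addr=0x2e blk=11 s=3: MISS | VC [14, 31, 7]
  [13] addr=0x1e blk=7 s=3: VC-HIT | VC [14, 31, 11]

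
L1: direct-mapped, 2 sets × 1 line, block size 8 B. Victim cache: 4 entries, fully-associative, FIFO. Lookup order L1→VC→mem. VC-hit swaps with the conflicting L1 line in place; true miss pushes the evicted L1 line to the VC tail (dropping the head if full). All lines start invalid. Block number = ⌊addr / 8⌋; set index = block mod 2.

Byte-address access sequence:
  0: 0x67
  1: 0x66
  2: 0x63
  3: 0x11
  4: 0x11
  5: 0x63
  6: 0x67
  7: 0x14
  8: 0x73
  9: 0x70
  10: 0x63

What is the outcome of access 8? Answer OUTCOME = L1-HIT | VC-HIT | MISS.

0: 0x67 (blk 12, set 0) → MISS  vc=[]
1: 0x66 (blk 12, set 0) → L1-HIT  vc=[]
2: 0x63 (blk 12, set 0) → L1-HIT  vc=[]
3: 0x11 (blk 2, set 0) → MISS  vc=[12]
4: 0x11 (blk 2, set 0) → L1-HIT  vc=[12]
5: 0x63 (blk 12, set 0) → VC-HIT  vc=[2]
6: 0x67 (blk 12, set 0) → L1-HIT  vc=[2]
7: 0x14 (blk 2, set 0) → VC-HIT  vc=[12]
8: 0x73 (blk 14, set 0) → MISS  vc=[12, 2]
9: 0x70 (blk 14, set 0) → L1-HIT  vc=[12, 2]
10: 0x63 (blk 12, set 0) → VC-HIT  vc=[14, 2]

OUTCOME = MISS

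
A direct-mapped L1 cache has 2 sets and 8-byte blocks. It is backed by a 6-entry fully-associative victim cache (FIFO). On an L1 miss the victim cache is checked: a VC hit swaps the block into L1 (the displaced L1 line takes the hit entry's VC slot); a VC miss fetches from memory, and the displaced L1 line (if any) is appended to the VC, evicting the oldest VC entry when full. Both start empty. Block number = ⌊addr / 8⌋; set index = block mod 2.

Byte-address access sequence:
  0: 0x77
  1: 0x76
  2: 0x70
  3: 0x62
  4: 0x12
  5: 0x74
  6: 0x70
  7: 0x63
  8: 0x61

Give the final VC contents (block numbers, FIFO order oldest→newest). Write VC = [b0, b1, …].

VC = [2, 14]

0: 0x77 (blk 14, set 0) → MISS  vc=[]
1: 0x76 (blk 14, set 0) → L1-HIT  vc=[]
2: 0x70 (blk 14, set 0) → L1-HIT  vc=[]
3: 0x62 (blk 12, set 0) → MISS  vc=[14]
4: 0x12 (blk 2, set 0) → MISS  vc=[14, 12]
5: 0x74 (blk 14, set 0) → VC-HIT  vc=[2, 12]
6: 0x70 (blk 14, set 0) → L1-HIT  vc=[2, 12]
7: 0x63 (blk 12, set 0) → VC-HIT  vc=[2, 14]
8: 0x61 (blk 12, set 0) → L1-HIT  vc=[2, 14]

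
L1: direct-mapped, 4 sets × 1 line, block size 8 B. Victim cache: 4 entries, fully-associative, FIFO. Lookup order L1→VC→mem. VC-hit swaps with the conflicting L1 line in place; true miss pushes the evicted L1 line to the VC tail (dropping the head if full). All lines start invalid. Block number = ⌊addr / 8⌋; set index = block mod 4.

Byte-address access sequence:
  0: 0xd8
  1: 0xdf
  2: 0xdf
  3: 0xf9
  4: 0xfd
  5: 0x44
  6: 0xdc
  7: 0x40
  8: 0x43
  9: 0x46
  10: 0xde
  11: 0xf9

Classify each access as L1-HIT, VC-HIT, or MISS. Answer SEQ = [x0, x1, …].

SEQ = [MISS, L1-HIT, L1-HIT, MISS, L1-HIT, MISS, VC-HIT, L1-HIT, L1-HIT, L1-HIT, L1-HIT, VC-HIT]

#0 0xd8→b27/s3 MISS; vc=[]
#1 0xdf→b27/s3 L1-HIT; vc=[]
#2 0xdf→b27/s3 L1-HIT; vc=[]
#3 0xf9→b31/s3 MISS; vc=[27]
#4 0xfd→b31/s3 L1-HIT; vc=[27]
#5 0x44→b8/s0 MISS; vc=[27]
#6 0xdc→b27/s3 VC-HIT; vc=[31]
#7 0x40→b8/s0 L1-HIT; vc=[31]
#8 0x43→b8/s0 L1-HIT; vc=[31]
#9 0x46→b8/s0 L1-HIT; vc=[31]
#10 0xde→b27/s3 L1-HIT; vc=[31]
#11 0xf9→b31/s3 VC-HIT; vc=[27]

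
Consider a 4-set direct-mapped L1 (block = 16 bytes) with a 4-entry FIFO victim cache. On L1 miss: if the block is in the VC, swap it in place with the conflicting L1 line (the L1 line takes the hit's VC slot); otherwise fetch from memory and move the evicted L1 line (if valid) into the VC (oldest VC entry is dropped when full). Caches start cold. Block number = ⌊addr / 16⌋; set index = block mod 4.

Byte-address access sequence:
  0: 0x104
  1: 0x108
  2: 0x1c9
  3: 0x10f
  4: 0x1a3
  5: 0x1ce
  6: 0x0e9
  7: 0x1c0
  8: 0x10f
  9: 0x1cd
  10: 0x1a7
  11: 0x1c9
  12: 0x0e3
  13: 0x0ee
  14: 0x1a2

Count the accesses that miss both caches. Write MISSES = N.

MISSES = 4

#0 0x104→b16/s0 MISS; vc=[]
#1 0x108→b16/s0 L1-HIT; vc=[]
#2 0x1c9→b28/s0 MISS; vc=[16]
#3 0x10f→b16/s0 VC-HIT; vc=[28]
#4 0x1a3→b26/s2 MISS; vc=[28]
#5 0x1ce→b28/s0 VC-HIT; vc=[16]
#6 0xe9→b14/s2 MISS; vc=[16,26]
#7 0x1c0→b28/s0 L1-HIT; vc=[16,26]
#8 0x10f→b16/s0 VC-HIT; vc=[28,26]
#9 0x1cd→b28/s0 VC-HIT; vc=[16,26]
#10 0x1a7→b26/s2 VC-HIT; vc=[16,14]
#11 0x1c9→b28/s0 L1-HIT; vc=[16,14]
#12 0xe3→b14/s2 VC-HIT; vc=[16,26]
#13 0xee→b14/s2 L1-HIT; vc=[16,26]
#14 0x1a2→b26/s2 VC-HIT; vc=[16,14]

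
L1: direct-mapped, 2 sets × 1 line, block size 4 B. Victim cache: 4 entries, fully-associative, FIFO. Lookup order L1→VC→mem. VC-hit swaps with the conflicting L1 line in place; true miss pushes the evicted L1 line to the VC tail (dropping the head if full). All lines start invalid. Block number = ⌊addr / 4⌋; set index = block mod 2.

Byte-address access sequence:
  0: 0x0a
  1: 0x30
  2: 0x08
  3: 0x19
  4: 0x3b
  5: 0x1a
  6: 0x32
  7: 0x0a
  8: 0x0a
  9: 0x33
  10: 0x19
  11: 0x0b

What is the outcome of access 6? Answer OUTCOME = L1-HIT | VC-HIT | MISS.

  [0] addr=0xa blk=2 s=0: MISS | VC []
  [1] addr=0x30 blk=12 s=0: MISS | VC [2]
  [2] addr=0x8 blk=2 s=0: VC-HIT | VC [12]
  [3] addr=0x19 blk=6 s=0: MISS | VC [12, 2]
  [4] addr=0x3b blk=14 s=0: MISS | VC [12, 2, 6]
  [5] addr=0x1a blk=6 s=0: VC-HIT | VC [12, 2, 14]
  [6] addr=0x32 blk=12 s=0: VC-HIT | VC [6, 2, 14]
  [7] addr=0xa blk=2 s=0: VC-HIT | VC [6, 12, 14]
  [8] addr=0xa blk=2 s=0: L1-HIT | VC [6, 12, 14]
  [9] addr=0x33 blk=12 s=0: VC-HIT | VC [6, 2, 14]
  [10] addr=0x19 blk=6 s=0: VC-HIT | VC [12, 2, 14]
  [11] addr=0xb blk=2 s=0: VC-HIT | VC [12, 6, 14]

OUTCOME = VC-HIT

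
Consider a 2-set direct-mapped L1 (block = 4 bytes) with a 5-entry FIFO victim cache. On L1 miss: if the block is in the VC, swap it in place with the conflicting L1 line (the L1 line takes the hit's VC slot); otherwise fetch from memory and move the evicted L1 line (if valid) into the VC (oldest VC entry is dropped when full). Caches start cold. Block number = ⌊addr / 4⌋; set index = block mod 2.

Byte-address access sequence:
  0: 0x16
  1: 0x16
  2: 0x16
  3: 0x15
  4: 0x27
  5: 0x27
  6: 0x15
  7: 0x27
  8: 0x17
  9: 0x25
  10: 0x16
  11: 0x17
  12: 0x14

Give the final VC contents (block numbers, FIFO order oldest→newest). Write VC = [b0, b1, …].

VC = [9]

  [0] addr=0x16 blk=5 s=1: MISS | VC []
  [1] addr=0x16 blk=5 s=1: L1-HIT | VC []
  [2] addr=0x16 blk=5 s=1: L1-HIT | VC []
  [3] addr=0x15 blk=5 s=1: L1-HIT | VC []
  [4] addr=0x27 blk=9 s=1: MISS | VC [5]
  [5] addr=0x27 blk=9 s=1: L1-HIT | VC [5]
  [6] addr=0x15 blk=5 s=1: VC-HIT | VC [9]
  [7] addr=0x27 blk=9 s=1: VC-HIT | VC [5]
  [8] addr=0x17 blk=5 s=1: VC-HIT | VC [9]
  [9] addr=0x25 blk=9 s=1: VC-HIT | VC [5]
  [10] addr=0x16 blk=5 s=1: VC-HIT | VC [9]
  [11] addr=0x17 blk=5 s=1: L1-HIT | VC [9]
  [12] addr=0x14 blk=5 s=1: L1-HIT | VC [9]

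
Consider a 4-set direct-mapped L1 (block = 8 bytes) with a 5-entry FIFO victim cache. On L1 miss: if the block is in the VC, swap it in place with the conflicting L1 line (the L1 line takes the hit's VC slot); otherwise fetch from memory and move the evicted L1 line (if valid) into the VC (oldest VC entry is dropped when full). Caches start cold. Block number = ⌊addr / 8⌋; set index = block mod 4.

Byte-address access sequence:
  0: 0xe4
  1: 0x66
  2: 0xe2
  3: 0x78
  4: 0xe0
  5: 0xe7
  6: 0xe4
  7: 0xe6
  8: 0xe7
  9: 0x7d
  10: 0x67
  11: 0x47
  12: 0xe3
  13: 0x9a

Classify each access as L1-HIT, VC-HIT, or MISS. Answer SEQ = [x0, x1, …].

SEQ = [MISS, MISS, VC-HIT, MISS, L1-HIT, L1-HIT, L1-HIT, L1-HIT, L1-HIT, L1-HIT, VC-HIT, MISS, VC-HIT, MISS]

#0 0xe4→b28/s0 MISS; vc=[]
#1 0x66→b12/s0 MISS; vc=[28]
#2 0xe2→b28/s0 VC-HIT; vc=[12]
#3 0x78→b15/s3 MISS; vc=[12]
#4 0xe0→b28/s0 L1-HIT; vc=[12]
#5 0xe7→b28/s0 L1-HIT; vc=[12]
#6 0xe4→b28/s0 L1-HIT; vc=[12]
#7 0xe6→b28/s0 L1-HIT; vc=[12]
#8 0xe7→b28/s0 L1-HIT; vc=[12]
#9 0x7d→b15/s3 L1-HIT; vc=[12]
#10 0x67→b12/s0 VC-HIT; vc=[28]
#11 0x47→b8/s0 MISS; vc=[28,12]
#12 0xe3→b28/s0 VC-HIT; vc=[8,12]
#13 0x9a→b19/s3 MISS; vc=[8,12,15]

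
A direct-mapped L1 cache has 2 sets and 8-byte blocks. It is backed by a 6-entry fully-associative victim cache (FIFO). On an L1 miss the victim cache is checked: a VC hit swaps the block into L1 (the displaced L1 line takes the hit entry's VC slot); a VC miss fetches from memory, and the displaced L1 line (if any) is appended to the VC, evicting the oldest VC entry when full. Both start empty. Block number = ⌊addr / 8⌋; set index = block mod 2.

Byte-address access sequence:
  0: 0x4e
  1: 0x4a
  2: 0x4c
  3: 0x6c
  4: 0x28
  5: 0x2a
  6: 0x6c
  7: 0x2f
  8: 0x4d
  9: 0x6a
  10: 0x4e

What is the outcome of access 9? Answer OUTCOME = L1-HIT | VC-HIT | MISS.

#0 0x4e→b9/s1 MISS; vc=[]
#1 0x4a→b9/s1 L1-HIT; vc=[]
#2 0x4c→b9/s1 L1-HIT; vc=[]
#3 0x6c→b13/s1 MISS; vc=[9]
#4 0x28→b5/s1 MISS; vc=[9,13]
#5 0x2a→b5/s1 L1-HIT; vc=[9,13]
#6 0x6c→b13/s1 VC-HIT; vc=[9,5]
#7 0x2f→b5/s1 VC-HIT; vc=[9,13]
#8 0x4d→b9/s1 VC-HIT; vc=[5,13]
#9 0x6a→b13/s1 VC-HIT; vc=[5,9]
#10 0x4e→b9/s1 VC-HIT; vc=[5,13]

OUTCOME = VC-HIT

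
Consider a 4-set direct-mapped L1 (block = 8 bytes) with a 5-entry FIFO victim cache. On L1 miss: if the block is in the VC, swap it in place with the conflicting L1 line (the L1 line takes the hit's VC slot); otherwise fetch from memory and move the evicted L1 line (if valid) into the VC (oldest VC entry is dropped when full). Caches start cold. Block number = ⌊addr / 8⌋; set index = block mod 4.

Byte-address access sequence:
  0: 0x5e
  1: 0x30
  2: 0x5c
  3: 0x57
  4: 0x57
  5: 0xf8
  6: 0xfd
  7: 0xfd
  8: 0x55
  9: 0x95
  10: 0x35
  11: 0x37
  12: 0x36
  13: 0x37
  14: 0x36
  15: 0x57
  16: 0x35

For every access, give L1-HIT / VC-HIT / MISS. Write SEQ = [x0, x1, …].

SEQ = [MISS, MISS, L1-HIT, MISS, L1-HIT, MISS, L1-HIT, L1-HIT, L1-HIT, MISS, VC-HIT, L1-HIT, L1-HIT, L1-HIT, L1-HIT, VC-HIT, VC-HIT]

0: 0x5e (blk 11, set 3) → MISS  vc=[]
1: 0x30 (blk 6, set 2) → MISS  vc=[]
2: 0x5c (blk 11, set 3) → L1-HIT  vc=[]
3: 0x57 (blk 10, set 2) → MISS  vc=[6]
4: 0x57 (blk 10, set 2) → L1-HIT  vc=[6]
5: 0xf8 (blk 31, set 3) → MISS  vc=[6, 11]
6: 0xfd (blk 31, set 3) → L1-HIT  vc=[6, 11]
7: 0xfd (blk 31, set 3) → L1-HIT  vc=[6, 11]
8: 0x55 (blk 10, set 2) → L1-HIT  vc=[6, 11]
9: 0x95 (blk 18, set 2) → MISS  vc=[6, 11, 10]
10: 0x35 (blk 6, set 2) → VC-HIT  vc=[18, 11, 10]
11: 0x37 (blk 6, set 2) → L1-HIT  vc=[18, 11, 10]
12: 0x36 (blk 6, set 2) → L1-HIT  vc=[18, 11, 10]
13: 0x37 (blk 6, set 2) → L1-HIT  vc=[18, 11, 10]
14: 0x36 (blk 6, set 2) → L1-HIT  vc=[18, 11, 10]
15: 0x57 (blk 10, set 2) → VC-HIT  vc=[18, 11, 6]
16: 0x35 (blk 6, set 2) → VC-HIT  vc=[18, 11, 10]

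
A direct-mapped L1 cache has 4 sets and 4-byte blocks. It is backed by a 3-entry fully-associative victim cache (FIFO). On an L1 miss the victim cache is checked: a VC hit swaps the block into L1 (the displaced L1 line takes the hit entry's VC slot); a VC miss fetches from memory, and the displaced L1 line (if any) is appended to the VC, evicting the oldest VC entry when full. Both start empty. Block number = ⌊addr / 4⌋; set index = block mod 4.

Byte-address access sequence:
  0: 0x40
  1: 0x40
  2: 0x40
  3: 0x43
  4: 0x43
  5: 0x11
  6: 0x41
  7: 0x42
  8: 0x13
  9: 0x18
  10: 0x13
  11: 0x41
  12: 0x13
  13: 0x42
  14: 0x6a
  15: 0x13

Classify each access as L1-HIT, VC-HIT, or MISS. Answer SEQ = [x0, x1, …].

#0 0x40→b16/s0 MISS; vc=[]
#1 0x40→b16/s0 L1-HIT; vc=[]
#2 0x40→b16/s0 L1-HIT; vc=[]
#3 0x43→b16/s0 L1-HIT; vc=[]
#4 0x43→b16/s0 L1-HIT; vc=[]
#5 0x11→b4/s0 MISS; vc=[16]
#6 0x41→b16/s0 VC-HIT; vc=[4]
#7 0x42→b16/s0 L1-HIT; vc=[4]
#8 0x13→b4/s0 VC-HIT; vc=[16]
#9 0x18→b6/s2 MISS; vc=[16]
#10 0x13→b4/s0 L1-HIT; vc=[16]
#11 0x41→b16/s0 VC-HIT; vc=[4]
#12 0x13→b4/s0 VC-HIT; vc=[16]
#13 0x42→b16/s0 VC-HIT; vc=[4]
#14 0x6a→b26/s2 MISS; vc=[4,6]
#15 0x13→b4/s0 VC-HIT; vc=[16,6]

SEQ = [MISS, L1-HIT, L1-HIT, L1-HIT, L1-HIT, MISS, VC-HIT, L1-HIT, VC-HIT, MISS, L1-HIT, VC-HIT, VC-HIT, VC-HIT, MISS, VC-HIT]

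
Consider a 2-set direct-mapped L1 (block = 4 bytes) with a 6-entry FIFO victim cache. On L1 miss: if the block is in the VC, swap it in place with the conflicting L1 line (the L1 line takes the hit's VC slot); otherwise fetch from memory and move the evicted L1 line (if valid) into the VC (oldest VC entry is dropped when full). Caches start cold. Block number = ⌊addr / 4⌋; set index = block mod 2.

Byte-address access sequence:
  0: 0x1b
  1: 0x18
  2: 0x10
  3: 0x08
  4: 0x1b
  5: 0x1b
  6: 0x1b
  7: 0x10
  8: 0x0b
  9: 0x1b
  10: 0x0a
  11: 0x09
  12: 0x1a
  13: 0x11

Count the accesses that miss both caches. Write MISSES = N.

MISSES = 3

#0 0x1b→b6/s0 MISS; vc=[]
#1 0x18→b6/s0 L1-HIT; vc=[]
#2 0x10→b4/s0 MISS; vc=[6]
#3 0x8→b2/s0 MISS; vc=[6,4]
#4 0x1b→b6/s0 VC-HIT; vc=[2,4]
#5 0x1b→b6/s0 L1-HIT; vc=[2,4]
#6 0x1b→b6/s0 L1-HIT; vc=[2,4]
#7 0x10→b4/s0 VC-HIT; vc=[2,6]
#8 0xb→b2/s0 VC-HIT; vc=[4,6]
#9 0x1b→b6/s0 VC-HIT; vc=[4,2]
#10 0xa→b2/s0 VC-HIT; vc=[4,6]
#11 0x9→b2/s0 L1-HIT; vc=[4,6]
#12 0x1a→b6/s0 VC-HIT; vc=[4,2]
#13 0x11→b4/s0 VC-HIT; vc=[6,2]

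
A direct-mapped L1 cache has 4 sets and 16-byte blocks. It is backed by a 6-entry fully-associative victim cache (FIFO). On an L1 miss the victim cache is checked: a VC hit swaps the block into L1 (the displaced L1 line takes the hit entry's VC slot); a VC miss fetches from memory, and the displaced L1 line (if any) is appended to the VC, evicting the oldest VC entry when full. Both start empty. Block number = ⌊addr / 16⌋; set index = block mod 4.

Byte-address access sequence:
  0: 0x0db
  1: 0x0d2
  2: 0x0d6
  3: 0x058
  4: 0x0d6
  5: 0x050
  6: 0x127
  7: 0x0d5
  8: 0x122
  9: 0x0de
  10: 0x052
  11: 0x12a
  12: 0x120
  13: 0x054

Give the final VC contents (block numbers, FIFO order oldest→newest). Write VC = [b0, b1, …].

VC = [13]

#0 0xdb→b13/s1 MISS; vc=[]
#1 0xd2→b13/s1 L1-HIT; vc=[]
#2 0xd6→b13/s1 L1-HIT; vc=[]
#3 0x58→b5/s1 MISS; vc=[13]
#4 0xd6→b13/s1 VC-HIT; vc=[5]
#5 0x50→b5/s1 VC-HIT; vc=[13]
#6 0x127→b18/s2 MISS; vc=[13]
#7 0xd5→b13/s1 VC-HIT; vc=[5]
#8 0x122→b18/s2 L1-HIT; vc=[5]
#9 0xde→b13/s1 L1-HIT; vc=[5]
#10 0x52→b5/s1 VC-HIT; vc=[13]
#11 0x12a→b18/s2 L1-HIT; vc=[13]
#12 0x120→b18/s2 L1-HIT; vc=[13]
#13 0x54→b5/s1 L1-HIT; vc=[13]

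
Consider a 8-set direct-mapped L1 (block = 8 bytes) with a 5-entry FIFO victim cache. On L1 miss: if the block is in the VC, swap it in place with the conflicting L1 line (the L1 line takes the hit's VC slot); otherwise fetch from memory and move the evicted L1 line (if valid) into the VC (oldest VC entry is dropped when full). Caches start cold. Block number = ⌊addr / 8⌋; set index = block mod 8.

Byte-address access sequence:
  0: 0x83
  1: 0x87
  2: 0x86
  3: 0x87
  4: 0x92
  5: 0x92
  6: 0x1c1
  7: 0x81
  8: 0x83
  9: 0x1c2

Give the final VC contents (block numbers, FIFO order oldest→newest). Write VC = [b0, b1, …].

VC = [16]

0: 0x83 (blk 16, set 0) → MISS  vc=[]
1: 0x87 (blk 16, set 0) → L1-HIT  vc=[]
2: 0x86 (blk 16, set 0) → L1-HIT  vc=[]
3: 0x87 (blk 16, set 0) → L1-HIT  vc=[]
4: 0x92 (blk 18, set 2) → MISS  vc=[]
5: 0x92 (blk 18, set 2) → L1-HIT  vc=[]
6: 0x1c1 (blk 56, set 0) → MISS  vc=[16]
7: 0x81 (blk 16, set 0) → VC-HIT  vc=[56]
8: 0x83 (blk 16, set 0) → L1-HIT  vc=[56]
9: 0x1c2 (blk 56, set 0) → VC-HIT  vc=[16]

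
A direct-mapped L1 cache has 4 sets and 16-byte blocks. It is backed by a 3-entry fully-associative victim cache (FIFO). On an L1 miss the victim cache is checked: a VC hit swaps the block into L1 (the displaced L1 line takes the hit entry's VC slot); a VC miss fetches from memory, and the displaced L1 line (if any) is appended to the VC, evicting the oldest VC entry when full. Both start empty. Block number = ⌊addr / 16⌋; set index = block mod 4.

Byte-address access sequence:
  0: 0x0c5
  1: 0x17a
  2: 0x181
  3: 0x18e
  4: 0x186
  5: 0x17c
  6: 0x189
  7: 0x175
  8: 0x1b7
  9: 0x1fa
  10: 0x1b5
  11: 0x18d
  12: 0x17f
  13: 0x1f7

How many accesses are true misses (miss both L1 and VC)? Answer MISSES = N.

  [0] addr=0xc5 blk=12 s=0: MISS | VC []
  [1] addr=0x17a blk=23 s=3: MISS | VC []
  [2] addr=0x181 blk=24 s=0: MISS | VC [12]
  [3] addr=0x18e blk=24 s=0: L1-HIT | VC [12]
  [4] addr=0x186 blk=24 s=0: L1-HIT | VC [12]
  [5] addr=0x17c blk=23 s=3: L1-HIT | VC [12]
  [6] addr=0x189 blk=24 s=0: L1-HIT | VC [12]
  [7] addr=0x175 blk=23 s=3: L1-HIT | VC [12]
  [8] addr=0x1b7 blk=27 s=3: MISS | VC [12, 23]
  [9] addr=0x1fa blk=31 s=3: MISS | VC [12, 23, 27]
  [10] addr=0x1b5 blk=27 s=3: VC-HIT | VC [12, 23, 31]
  [11] addr=0x18d blk=24 s=0: L1-HIT | VC [12, 23, 31]
  [12] addr=0x17f blk=23 s=3: VC-HIT | VC [12, 27, 31]
  [13] addr=0x1f7 blk=31 s=3: VC-HIT | VC [12, 27, 23]

MISSES = 5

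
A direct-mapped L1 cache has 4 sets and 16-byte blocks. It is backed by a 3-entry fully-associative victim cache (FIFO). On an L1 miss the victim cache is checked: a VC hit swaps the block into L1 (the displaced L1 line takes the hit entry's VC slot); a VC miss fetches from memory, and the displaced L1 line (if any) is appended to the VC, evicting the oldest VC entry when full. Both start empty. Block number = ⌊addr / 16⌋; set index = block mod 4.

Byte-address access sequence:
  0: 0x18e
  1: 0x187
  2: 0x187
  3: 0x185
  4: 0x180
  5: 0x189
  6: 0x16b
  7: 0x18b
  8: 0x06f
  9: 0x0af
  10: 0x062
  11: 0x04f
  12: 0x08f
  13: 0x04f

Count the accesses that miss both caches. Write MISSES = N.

0: 0x18e (blk 24, set 0) → MISS  vc=[]
1: 0x187 (blk 24, set 0) → L1-HIT  vc=[]
2: 0x187 (blk 24, set 0) → L1-HIT  vc=[]
3: 0x185 (blk 24, set 0) → L1-HIT  vc=[]
4: 0x180 (blk 24, set 0) → L1-HIT  vc=[]
5: 0x189 (blk 24, set 0) → L1-HIT  vc=[]
6: 0x16b (blk 22, set 2) → MISS  vc=[]
7: 0x18b (blk 24, set 0) → L1-HIT  vc=[]
8: 0x6f (blk 6, set 2) → MISS  vc=[22]
9: 0xaf (blk 10, set 2) → MISS  vc=[22, 6]
10: 0x62 (blk 6, set 2) → VC-HIT  vc=[22, 10]
11: 0x4f (blk 4, set 0) → MISS  vc=[22, 10, 24]
12: 0x8f (blk 8, set 0) → MISS  vc=[10, 24, 4]
13: 0x4f (blk 4, set 0) → VC-HIT  vc=[10, 24, 8]

MISSES = 6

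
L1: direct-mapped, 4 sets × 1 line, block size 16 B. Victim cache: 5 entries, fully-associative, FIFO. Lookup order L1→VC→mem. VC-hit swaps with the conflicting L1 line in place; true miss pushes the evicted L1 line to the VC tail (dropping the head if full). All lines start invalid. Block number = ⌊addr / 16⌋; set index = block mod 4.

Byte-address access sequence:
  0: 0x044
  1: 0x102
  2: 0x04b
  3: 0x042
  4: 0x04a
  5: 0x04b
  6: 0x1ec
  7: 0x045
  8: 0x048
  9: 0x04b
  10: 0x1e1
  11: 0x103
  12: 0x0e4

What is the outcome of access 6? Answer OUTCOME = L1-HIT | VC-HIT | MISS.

  [0] addr=0x44 blk=4 s=0: MISS | VC []
  [1] addr=0x102 blk=16 s=0: MISS | VC [4]
  [2] addr=0x4b blk=4 s=0: VC-HIT | VC [16]
  [3] addr=0x42 blk=4 s=0: L1-HIT | VC [16]
  [4] addr=0x4a blk=4 s=0: L1-HIT | VC [16]
  [5] addr=0x4b blk=4 s=0: L1-HIT | VC [16]
  [6] addr=0x1ec blk=30 s=2: MISS | VC [16]
  [7] addr=0x45 blk=4 s=0: L1-HIT | VC [16]
  [8] addr=0x48 blk=4 s=0: L1-HIT | VC [16]
  [9] addr=0x4b blk=4 s=0: L1-HIT | VC [16]
  [10] addr=0x1e1 blk=30 s=2: L1-HIT | VC [16]
  [11] addr=0x103 blk=16 s=0: VC-HIT | VC [4]
  [12] addr=0xe4 blk=14 s=2: MISS | VC [4, 30]

OUTCOME = MISS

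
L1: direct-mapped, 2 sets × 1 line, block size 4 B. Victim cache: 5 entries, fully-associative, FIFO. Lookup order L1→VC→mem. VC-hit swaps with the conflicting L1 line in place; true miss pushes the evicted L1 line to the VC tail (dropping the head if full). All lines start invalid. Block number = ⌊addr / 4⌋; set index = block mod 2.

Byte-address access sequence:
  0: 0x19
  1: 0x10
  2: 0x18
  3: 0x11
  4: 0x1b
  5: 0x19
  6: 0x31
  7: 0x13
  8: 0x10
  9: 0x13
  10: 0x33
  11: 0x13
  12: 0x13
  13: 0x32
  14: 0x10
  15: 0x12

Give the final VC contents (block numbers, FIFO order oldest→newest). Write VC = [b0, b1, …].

VC = [12, 6]

0: 0x19 (blk 6, set 0) → MISS  vc=[]
1: 0x10 (blk 4, set 0) → MISS  vc=[6]
2: 0x18 (blk 6, set 0) → VC-HIT  vc=[4]
3: 0x11 (blk 4, set 0) → VC-HIT  vc=[6]
4: 0x1b (blk 6, set 0) → VC-HIT  vc=[4]
5: 0x19 (blk 6, set 0) → L1-HIT  vc=[4]
6: 0x31 (blk 12, set 0) → MISS  vc=[4, 6]
7: 0x13 (blk 4, set 0) → VC-HIT  vc=[12, 6]
8: 0x10 (blk 4, set 0) → L1-HIT  vc=[12, 6]
9: 0x13 (blk 4, set 0) → L1-HIT  vc=[12, 6]
10: 0x33 (blk 12, set 0) → VC-HIT  vc=[4, 6]
11: 0x13 (blk 4, set 0) → VC-HIT  vc=[12, 6]
12: 0x13 (blk 4, set 0) → L1-HIT  vc=[12, 6]
13: 0x32 (blk 12, set 0) → VC-HIT  vc=[4, 6]
14: 0x10 (blk 4, set 0) → VC-HIT  vc=[12, 6]
15: 0x12 (blk 4, set 0) → L1-HIT  vc=[12, 6]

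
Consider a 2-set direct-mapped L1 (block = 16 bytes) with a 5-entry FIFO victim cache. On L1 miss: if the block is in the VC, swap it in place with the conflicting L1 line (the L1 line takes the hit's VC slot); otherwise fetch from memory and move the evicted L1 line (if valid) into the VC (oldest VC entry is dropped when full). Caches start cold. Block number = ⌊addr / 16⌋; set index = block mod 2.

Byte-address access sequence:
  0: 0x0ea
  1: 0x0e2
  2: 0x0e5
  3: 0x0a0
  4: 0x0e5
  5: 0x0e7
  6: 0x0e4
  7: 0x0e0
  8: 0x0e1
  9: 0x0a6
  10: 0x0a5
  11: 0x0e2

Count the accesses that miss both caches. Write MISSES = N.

MISSES = 2

  [0] addr=0xea blk=14 s=0: MISS | VC []
  [1] addr=0xe2 blk=14 s=0: L1-HIT | VC []
  [2] addr=0xe5 blk=14 s=0: L1-HIT | VC []
  [3] addr=0xa0 blk=10 s=0: MISS | VC [14]
  [4] addr=0xe5 blk=14 s=0: VC-HIT | VC [10]
  [5] addr=0xe7 blk=14 s=0: L1-HIT | VC [10]
  [6] addr=0xe4 blk=14 s=0: L1-HIT | VC [10]
  [7] addr=0xe0 blk=14 s=0: L1-HIT | VC [10]
  [8] addr=0xe1 blk=14 s=0: L1-HIT | VC [10]
  [9] addr=0xa6 blk=10 s=0: VC-HIT | VC [14]
  [10] addr=0xa5 blk=10 s=0: L1-HIT | VC [14]
  [11] addr=0xe2 blk=14 s=0: VC-HIT | VC [10]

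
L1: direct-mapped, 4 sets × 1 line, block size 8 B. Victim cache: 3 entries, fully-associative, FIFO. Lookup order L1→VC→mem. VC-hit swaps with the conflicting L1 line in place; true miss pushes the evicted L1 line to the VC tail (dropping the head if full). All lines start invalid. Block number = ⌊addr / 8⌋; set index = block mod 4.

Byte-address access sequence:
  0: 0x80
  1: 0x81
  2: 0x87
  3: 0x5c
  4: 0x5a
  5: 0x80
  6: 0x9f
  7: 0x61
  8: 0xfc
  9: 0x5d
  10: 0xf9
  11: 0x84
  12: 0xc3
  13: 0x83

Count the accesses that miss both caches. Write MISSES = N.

  [0] addr=0x80 blk=16 s=0: MISS | VC []
  [1] addr=0x81 blk=16 s=0: L1-HIT | VC []
  [2] addr=0x87 blk=16 s=0: L1-HIT | VC []
  [3] addr=0x5c blk=11 s=3: MISS | VC []
  [4] addr=0x5a blk=11 s=3: L1-HIT | VC []
  [5] addr=0x80 blk=16 s=0: L1-HIT | VC []
  [6] addr=0x9f blk=19 s=3: MISS | VC [11]
  [7] addr=0x61 blk=12 s=0: MISS | VC [11, 16]
  [8] addr=0xfc blk=31 s=3: MISS | VC [11, 16, 19]
  [9] addr=0x5d blk=11 s=3: VC-HIT | VC [31, 16, 19]
  [10] addr=0xf9 blk=31 s=3: VC-HIT | VC [11, 16, 19]
  [11] addr=0x84 blk=16 s=0: VC-HIT | VC [11, 12, 19]
  [12] addr=0xc3 blk=24 s=0: MISS | VC [12, 19, 16]
  [13] addr=0x83 blk=16 s=0: VC-HIT | VC [12, 19, 24]

MISSES = 6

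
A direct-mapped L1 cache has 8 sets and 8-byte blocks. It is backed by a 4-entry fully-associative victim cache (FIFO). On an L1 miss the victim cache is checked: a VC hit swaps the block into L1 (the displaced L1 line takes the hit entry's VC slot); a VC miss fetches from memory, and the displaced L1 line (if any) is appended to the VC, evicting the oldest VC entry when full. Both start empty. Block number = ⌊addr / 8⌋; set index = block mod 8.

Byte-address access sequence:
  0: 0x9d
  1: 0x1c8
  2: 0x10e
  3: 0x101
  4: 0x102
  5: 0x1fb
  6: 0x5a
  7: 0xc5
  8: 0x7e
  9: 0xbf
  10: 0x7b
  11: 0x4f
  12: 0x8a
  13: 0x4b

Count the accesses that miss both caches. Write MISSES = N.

0: 0x9d (blk 19, set 3) → MISS  vc=[]
1: 0x1c8 (blk 57, set 1) → MISS  vc=[]
2: 0x10e (blk 33, set 1) → MISS  vc=[57]
3: 0x101 (blk 32, set 0) → MISS  vc=[57]
4: 0x102 (blk 32, set 0) → L1-HIT  vc=[57]
5: 0x1fb (blk 63, set 7) → MISS  vc=[57]
6: 0x5a (blk 11, set 3) → MISS  vc=[57, 19]
7: 0xc5 (blk 24, set 0) → MISS  vc=[57, 19, 32]
8: 0x7e (blk 15, set 7) → MISS  vc=[57, 19, 32, 63]
9: 0xbf (blk 23, set 7) → MISS  vc=[19, 32, 63, 15]
10: 0x7b (blk 15, set 7) → VC-HIT  vc=[19, 32, 63, 23]
11: 0x4f (blk 9, set 1) → MISS  vc=[32, 63, 23, 33]
12: 0x8a (blk 17, set 1) → MISS  vc=[63, 23, 33, 9]
13: 0x4b (blk 9, set 1) → VC-HIT  vc=[63, 23, 33, 17]

MISSES = 11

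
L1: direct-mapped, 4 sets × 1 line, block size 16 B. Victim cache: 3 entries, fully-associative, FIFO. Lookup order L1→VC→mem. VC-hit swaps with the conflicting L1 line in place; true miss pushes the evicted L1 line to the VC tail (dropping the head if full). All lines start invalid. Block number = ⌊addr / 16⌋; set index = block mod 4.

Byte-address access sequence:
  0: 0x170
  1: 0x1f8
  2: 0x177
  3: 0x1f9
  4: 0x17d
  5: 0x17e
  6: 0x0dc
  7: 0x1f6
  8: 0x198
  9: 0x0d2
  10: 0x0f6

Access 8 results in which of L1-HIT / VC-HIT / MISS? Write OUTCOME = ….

0: 0x170 (blk 23, set 3) → MISS  vc=[]
1: 0x1f8 (blk 31, set 3) → MISS  vc=[23]
2: 0x177 (blk 23, set 3) → VC-HIT  vc=[31]
3: 0x1f9 (blk 31, set 3) → VC-HIT  vc=[23]
4: 0x17d (blk 23, set 3) → VC-HIT  vc=[31]
5: 0x17e (blk 23, set 3) → L1-HIT  vc=[31]
6: 0xdc (blk 13, set 1) → MISS  vc=[31]
7: 0x1f6 (blk 31, set 3) → VC-HIT  vc=[23]
8: 0x198 (blk 25, set 1) → MISS  vc=[23, 13]
9: 0xd2 (blk 13, set 1) → VC-HIT  vc=[23, 25]
10: 0xf6 (blk 15, set 3) → MISS  vc=[23, 25, 31]

OUTCOME = MISS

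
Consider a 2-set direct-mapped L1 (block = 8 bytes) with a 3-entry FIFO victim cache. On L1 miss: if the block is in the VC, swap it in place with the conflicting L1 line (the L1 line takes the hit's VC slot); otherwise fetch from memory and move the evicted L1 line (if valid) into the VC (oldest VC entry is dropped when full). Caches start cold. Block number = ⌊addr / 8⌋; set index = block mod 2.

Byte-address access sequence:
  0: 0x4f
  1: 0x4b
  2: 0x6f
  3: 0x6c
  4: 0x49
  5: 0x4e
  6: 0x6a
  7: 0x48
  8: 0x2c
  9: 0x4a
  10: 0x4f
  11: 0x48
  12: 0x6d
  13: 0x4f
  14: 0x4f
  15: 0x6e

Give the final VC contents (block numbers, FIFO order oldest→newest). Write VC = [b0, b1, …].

VC = [9, 5]

  [0] addr=0x4f blk=9 s=1: MISS | VC []
  [1] addr=0x4b blk=9 s=1: L1-HIT | VC []
  [2] addr=0x6f blk=13 s=1: MISS | VC [9]
  [3] addr=0x6c blk=13 s=1: L1-HIT | VC [9]
  [4] addr=0x49 blk=9 s=1: VC-HIT | VC [13]
  [5] addr=0x4e blk=9 s=1: L1-HIT | VC [13]
  [6] addr=0x6a blk=13 s=1: VC-HIT | VC [9]
  [7] addr=0x48 blk=9 s=1: VC-HIT | VC [13]
  [8] addr=0x2c blk=5 s=1: MISS | VC [13, 9]
  [9] addr=0x4a blk=9 s=1: VC-HIT | VC [13, 5]
  [10] addr=0x4f blk=9 s=1: L1-HIT | VC [13, 5]
  [11] addr=0x48 blk=9 s=1: L1-HIT | VC [13, 5]
  [12] addr=0x6d blk=13 s=1: VC-HIT | VC [9, 5]
  [13] addr=0x4f blk=9 s=1: VC-HIT | VC [13, 5]
  [14] addr=0x4f blk=9 s=1: L1-HIT | VC [13, 5]
  [15] addr=0x6e blk=13 s=1: VC-HIT | VC [9, 5]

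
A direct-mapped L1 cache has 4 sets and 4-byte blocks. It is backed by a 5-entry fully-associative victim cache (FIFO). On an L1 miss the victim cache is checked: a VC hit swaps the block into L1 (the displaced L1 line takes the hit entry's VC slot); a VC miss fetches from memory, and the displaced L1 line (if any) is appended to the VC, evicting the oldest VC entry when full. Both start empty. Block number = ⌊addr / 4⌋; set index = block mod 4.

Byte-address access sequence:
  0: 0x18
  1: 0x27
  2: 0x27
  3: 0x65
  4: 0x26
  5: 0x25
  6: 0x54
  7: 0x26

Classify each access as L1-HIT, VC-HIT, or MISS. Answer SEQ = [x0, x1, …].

SEQ = [MISS, MISS, L1-HIT, MISS, VC-HIT, L1-HIT, MISS, VC-HIT]

  [0] addr=0x18 blk=6 s=2: MISS | VC []
  [1] addr=0x27 blk=9 s=1: MISS | VC []
  [2] addr=0x27 blk=9 s=1: L1-HIT | VC []
  [3] addr=0x65 blk=25 s=1: MISS | VC [9]
  [4] addr=0x26 blk=9 s=1: VC-HIT | VC [25]
  [5] addr=0x25 blk=9 s=1: L1-HIT | VC [25]
  [6] addr=0x54 blk=21 s=1: MISS | VC [25, 9]
  [7] addr=0x26 blk=9 s=1: VC-HIT | VC [25, 21]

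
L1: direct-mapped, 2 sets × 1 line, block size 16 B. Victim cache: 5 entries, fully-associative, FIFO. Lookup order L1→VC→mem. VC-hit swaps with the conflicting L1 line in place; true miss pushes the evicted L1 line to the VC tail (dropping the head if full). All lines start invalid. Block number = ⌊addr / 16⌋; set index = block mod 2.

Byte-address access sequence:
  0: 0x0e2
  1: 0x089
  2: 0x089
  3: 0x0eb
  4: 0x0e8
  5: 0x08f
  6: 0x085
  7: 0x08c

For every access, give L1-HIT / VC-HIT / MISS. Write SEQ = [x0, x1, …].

SEQ = [MISS, MISS, L1-HIT, VC-HIT, L1-HIT, VC-HIT, L1-HIT, L1-HIT]

  [0] addr=0xe2 blk=14 s=0: MISS | VC []
  [1] addr=0x89 blk=8 s=0: MISS | VC [14]
  [2] addr=0x89 blk=8 s=0: L1-HIT | VC [14]
  [3] addr=0xeb blk=14 s=0: VC-HIT | VC [8]
  [4] addr=0xe8 blk=14 s=0: L1-HIT | VC [8]
  [5] addr=0x8f blk=8 s=0: VC-HIT | VC [14]
  [6] addr=0x85 blk=8 s=0: L1-HIT | VC [14]
  [7] addr=0x8c blk=8 s=0: L1-HIT | VC [14]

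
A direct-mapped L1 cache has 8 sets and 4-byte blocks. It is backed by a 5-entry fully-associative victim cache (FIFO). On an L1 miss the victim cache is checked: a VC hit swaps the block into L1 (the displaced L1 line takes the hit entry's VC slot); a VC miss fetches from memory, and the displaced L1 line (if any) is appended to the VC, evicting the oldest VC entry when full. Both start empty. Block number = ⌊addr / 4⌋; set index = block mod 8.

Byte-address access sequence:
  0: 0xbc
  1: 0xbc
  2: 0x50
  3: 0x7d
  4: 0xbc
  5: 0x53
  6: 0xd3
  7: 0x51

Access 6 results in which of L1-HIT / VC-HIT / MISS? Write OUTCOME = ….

#0 0xbc→b47/s7 MISS; vc=[]
#1 0xbc→b47/s7 L1-HIT; vc=[]
#2 0x50→b20/s4 MISS; vc=[]
#3 0x7d→b31/s7 MISS; vc=[47]
#4 0xbc→b47/s7 VC-HIT; vc=[31]
#5 0x53→b20/s4 L1-HIT; vc=[31]
#6 0xd3→b52/s4 MISS; vc=[31,20]
#7 0x51→b20/s4 VC-HIT; vc=[31,52]

OUTCOME = MISS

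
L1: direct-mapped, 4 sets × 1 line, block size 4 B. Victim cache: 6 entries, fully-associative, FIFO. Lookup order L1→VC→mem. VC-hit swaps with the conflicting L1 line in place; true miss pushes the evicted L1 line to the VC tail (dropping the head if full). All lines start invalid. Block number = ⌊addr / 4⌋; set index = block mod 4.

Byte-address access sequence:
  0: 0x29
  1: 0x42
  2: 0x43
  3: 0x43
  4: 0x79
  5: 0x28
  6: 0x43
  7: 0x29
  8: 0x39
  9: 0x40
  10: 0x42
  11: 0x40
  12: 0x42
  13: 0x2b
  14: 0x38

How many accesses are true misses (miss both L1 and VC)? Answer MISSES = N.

MISSES = 4

0: 0x29 (blk 10, set 2) → MISS  vc=[]
1: 0x42 (blk 16, set 0) → MISS  vc=[]
2: 0x43 (blk 16, set 0) → L1-HIT  vc=[]
3: 0x43 (blk 16, set 0) → L1-HIT  vc=[]
4: 0x79 (blk 30, set 2) → MISS  vc=[10]
5: 0x28 (blk 10, set 2) → VC-HIT  vc=[30]
6: 0x43 (blk 16, set 0) → L1-HIT  vc=[30]
7: 0x29 (blk 10, set 2) → L1-HIT  vc=[30]
8: 0x39 (blk 14, set 2) → MISS  vc=[30, 10]
9: 0x40 (blk 16, set 0) → L1-HIT  vc=[30, 10]
10: 0x42 (blk 16, set 0) → L1-HIT  vc=[30, 10]
11: 0x40 (blk 16, set 0) → L1-HIT  vc=[30, 10]
12: 0x42 (blk 16, set 0) → L1-HIT  vc=[30, 10]
13: 0x2b (blk 10, set 2) → VC-HIT  vc=[30, 14]
14: 0x38 (blk 14, set 2) → VC-HIT  vc=[30, 10]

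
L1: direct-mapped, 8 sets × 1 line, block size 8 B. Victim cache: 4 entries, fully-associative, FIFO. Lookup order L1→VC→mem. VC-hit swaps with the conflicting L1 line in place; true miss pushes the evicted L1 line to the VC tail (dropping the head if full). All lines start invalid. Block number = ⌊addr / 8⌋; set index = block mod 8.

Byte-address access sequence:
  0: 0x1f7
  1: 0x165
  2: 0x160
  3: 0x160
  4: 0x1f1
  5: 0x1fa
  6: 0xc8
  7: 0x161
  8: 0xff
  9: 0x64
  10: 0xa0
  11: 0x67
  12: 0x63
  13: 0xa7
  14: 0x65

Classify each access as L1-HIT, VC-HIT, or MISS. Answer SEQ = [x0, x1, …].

  [0] addr=0x1f7 blk=62 s=6: MISS | VC []
  [1] addr=0x165 blk=44 s=4: MISS | VC []
  [2] addr=0x160 blk=44 s=4: L1-HIT | VC []
  [3] addr=0x160 blk=44 s=4: L1-HIT | VC []
  [4] addr=0x1f1 blk=62 s=6: L1-HIT | VC []
  [5] addr=0x1fa blk=63 s=7: MISS | VC []
  [6] addr=0xc8 blk=25 s=1: MISS | VC []
  [7] addr=0x161 blk=44 s=4: L1-HIT | VC []
  [8] addr=0xff blk=31 s=7: MISS | VC [63]
  [9] addr=0x64 blk=12 s=4: MISS | VC [63, 44]
  [10] addr=0xa0 blk=20 s=4: MISS | VC [63, 44, 12]
  [11] addr=0x67 blk=12 s=4: VC-HIT | VC [63, 44, 20]
  [12] addr=0x63 blk=12 s=4: L1-HIT | VC [63, 44, 20]
  [13] addr=0xa7 blk=20 s=4: VC-HIT | VC [63, 44, 12]
  [14] addr=0x65 blk=12 s=4: VC-HIT | VC [63, 44, 20]

SEQ = [MISS, MISS, L1-HIT, L1-HIT, L1-HIT, MISS, MISS, L1-HIT, MISS, MISS, MISS, VC-HIT, L1-HIT, VC-HIT, VC-HIT]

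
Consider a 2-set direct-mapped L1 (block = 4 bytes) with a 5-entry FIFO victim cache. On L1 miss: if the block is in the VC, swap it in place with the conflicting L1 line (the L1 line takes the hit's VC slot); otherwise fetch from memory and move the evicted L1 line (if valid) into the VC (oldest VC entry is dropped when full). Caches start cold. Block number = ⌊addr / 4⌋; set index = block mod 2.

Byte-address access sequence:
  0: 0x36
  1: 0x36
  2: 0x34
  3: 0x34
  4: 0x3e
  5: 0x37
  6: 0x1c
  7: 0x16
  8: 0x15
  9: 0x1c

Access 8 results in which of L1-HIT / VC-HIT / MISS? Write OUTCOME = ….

0: 0x36 (blk 13, set 1) → MISS  vc=[]
1: 0x36 (blk 13, set 1) → L1-HIT  vc=[]
2: 0x34 (blk 13, set 1) → L1-HIT  vc=[]
3: 0x34 (blk 13, set 1) → L1-HIT  vc=[]
4: 0x3e (blk 15, set 1) → MISS  vc=[13]
5: 0x37 (blk 13, set 1) → VC-HIT  vc=[15]
6: 0x1c (blk 7, set 1) → MISS  vc=[15, 13]
7: 0x16 (blk 5, set 1) → MISS  vc=[15, 13, 7]
8: 0x15 (blk 5, set 1) → L1-HIT  vc=[15, 13, 7]
9: 0x1c (blk 7, set 1) → VC-HIT  vc=[15, 13, 5]

OUTCOME = L1-HIT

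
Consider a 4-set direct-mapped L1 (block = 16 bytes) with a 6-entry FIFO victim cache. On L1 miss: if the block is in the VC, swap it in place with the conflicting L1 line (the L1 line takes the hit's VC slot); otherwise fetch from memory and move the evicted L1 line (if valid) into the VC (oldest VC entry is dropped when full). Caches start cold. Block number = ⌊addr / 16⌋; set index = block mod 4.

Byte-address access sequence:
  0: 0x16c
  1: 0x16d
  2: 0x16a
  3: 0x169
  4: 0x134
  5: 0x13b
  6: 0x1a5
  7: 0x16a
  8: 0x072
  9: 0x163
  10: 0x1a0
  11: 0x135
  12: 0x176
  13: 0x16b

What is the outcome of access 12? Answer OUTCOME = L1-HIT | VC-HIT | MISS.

#0 0x16c→b22/s2 MISS; vc=[]
#1 0x16d→b22/s2 L1-HIT; vc=[]
#2 0x16a→b22/s2 L1-HIT; vc=[]
#3 0x169→b22/s2 L1-HIT; vc=[]
#4 0x134→b19/s3 MISS; vc=[]
#5 0x13b→b19/s3 L1-HIT; vc=[]
#6 0x1a5→b26/s2 MISS; vc=[22]
#7 0x16a→b22/s2 VC-HIT; vc=[26]
#8 0x72→b7/s3 MISS; vc=[26,19]
#9 0x163→b22/s2 L1-HIT; vc=[26,19]
#10 0x1a0→b26/s2 VC-HIT; vc=[22,19]
#11 0x135→b19/s3 VC-HIT; vc=[22,7]
#12 0x176→b23/s3 MISS; vc=[22,7,19]
#13 0x16b→b22/s2 VC-HIT; vc=[26,7,19]

OUTCOME = MISS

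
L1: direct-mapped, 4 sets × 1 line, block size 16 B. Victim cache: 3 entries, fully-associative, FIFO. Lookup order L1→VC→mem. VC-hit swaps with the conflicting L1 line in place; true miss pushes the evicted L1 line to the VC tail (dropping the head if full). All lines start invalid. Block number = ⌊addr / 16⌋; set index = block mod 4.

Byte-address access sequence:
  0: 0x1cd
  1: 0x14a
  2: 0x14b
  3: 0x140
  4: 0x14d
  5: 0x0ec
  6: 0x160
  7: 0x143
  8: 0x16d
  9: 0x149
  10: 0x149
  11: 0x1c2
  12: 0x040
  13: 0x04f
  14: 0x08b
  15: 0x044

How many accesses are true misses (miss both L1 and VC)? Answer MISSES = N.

#0 0x1cd→b28/s0 MISS; vc=[]
#1 0x14a→b20/s0 MISS; vc=[28]
#2 0x14b→b20/s0 L1-HIT; vc=[28]
#3 0x140→b20/s0 L1-HIT; vc=[28]
#4 0x14d→b20/s0 L1-HIT; vc=[28]
#5 0xec→b14/s2 MISS; vc=[28]
#6 0x160→b22/s2 MISS; vc=[28,14]
#7 0x143→b20/s0 L1-HIT; vc=[28,14]
#8 0x16d→b22/s2 L1-HIT; vc=[28,14]
#9 0x149→b20/s0 L1-HIT; vc=[28,14]
#10 0x149→b20/s0 L1-HIT; vc=[28,14]
#11 0x1c2→b28/s0 VC-HIT; vc=[20,14]
#12 0x40→b4/s0 MISS; vc=[20,14,28]
#13 0x4f→b4/s0 L1-HIT; vc=[20,14,28]
#14 0x8b→b8/s0 MISS; vc=[14,28,4]
#15 0x44→b4/s0 VC-HIT; vc=[14,28,8]

MISSES = 6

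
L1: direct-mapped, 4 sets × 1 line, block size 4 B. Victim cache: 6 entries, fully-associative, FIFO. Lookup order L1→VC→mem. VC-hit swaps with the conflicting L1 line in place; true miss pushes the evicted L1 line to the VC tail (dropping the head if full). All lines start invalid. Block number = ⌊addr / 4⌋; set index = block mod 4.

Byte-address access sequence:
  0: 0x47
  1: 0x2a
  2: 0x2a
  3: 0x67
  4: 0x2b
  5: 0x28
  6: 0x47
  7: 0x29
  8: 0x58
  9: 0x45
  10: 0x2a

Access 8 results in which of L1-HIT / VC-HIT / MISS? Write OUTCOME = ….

  [0] addr=0x47 blk=17 s=1: MISS | VC []
  [1] addr=0x2a blk=10 s=2: MISS | VC []
  [2] addr=0x2a blk=10 s=2: L1-HIT | VC []
  [3] addr=0x67 blk=25 s=1: MISS | VC [17]
  [4] addr=0x2b blk=10 s=2: L1-HIT | VC [17]
  [5] addr=0x28 blk=10 s=2: L1-HIT | VC [17]
  [6] addr=0x47 blk=17 s=1: VC-HIT | VC [25]
  [7] addr=0x29 blk=10 s=2: L1-HIT | VC [25]
  [8] addr=0x58 blk=22 s=2: MISS | VC [25, 10]
  [9] addr=0x45 blk=17 s=1: L1-HIT | VC [25, 10]
  [10] addr=0x2a blk=10 s=2: VC-HIT | VC [25, 22]

OUTCOME = MISS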